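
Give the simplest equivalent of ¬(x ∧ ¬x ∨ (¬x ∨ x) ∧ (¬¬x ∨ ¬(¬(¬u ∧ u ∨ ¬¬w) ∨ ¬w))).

¬(x ∧ ¬x ∨ (¬x ∨ x) ∧ (¬¬x ∨ ¬(¬(¬u ∧ u ∨ ¬¬w) ∨ ¬w)))
= ¬((¬x ∨ x) ∧ (¬¬x ∨ ¬(¬(¬u ∧ u ∨ ¬¬w) ∨ ¬w)))
= ¬((¬x ∨ x) ∧ (¬¬x ∨ ¬(¬(¬u ∧ u ∨ w) ∨ ¬w)))
= ¬(¬¬x ∨ ¬(¬(¬u ∧ u ∨ w) ∨ ¬w))
= ¬(¬¬x ∨ ¬(¬w ∨ ¬w))
= ¬x ∧ (¬w ∨ ¬w)
= ¬x ∧ ¬w

¬x ∧ ¬w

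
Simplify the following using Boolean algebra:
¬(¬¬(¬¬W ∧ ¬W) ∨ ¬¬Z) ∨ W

¬Z ∨ W

¬(¬¬(¬¬W ∧ ¬W) ∨ ¬¬Z) ∨ W
= ¬(¬¬W ∧ ¬W) ∧ ¬Z ∨ W   — De Morgan
= (¬W ∨ W) ∧ ¬Z ∨ W   — De Morgan
= ¬Z ∨ W   — complement / identity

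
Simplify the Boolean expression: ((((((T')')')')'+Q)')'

T'+Q

((((((T')')')')'+Q)')'
= ((((T')')'+Q)')'
= ((T')')'+Q
= T'+Q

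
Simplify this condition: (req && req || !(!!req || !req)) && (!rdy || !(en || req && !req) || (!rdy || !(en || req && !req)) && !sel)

req && (!rdy || !en)

(req && req || !(!!req || !req)) && (!rdy || !(en || req && !req) || (!rdy || !(en || req && !req)) && !sel)
= (req && req || !(!!req || !req)) && (!rdy || !(en || req && !req))
= (req && req || !req && req) && (!rdy || !(en || req && !req))
= (req && req || !req && req) && (!rdy || !en)
= req && (!rdy || !en)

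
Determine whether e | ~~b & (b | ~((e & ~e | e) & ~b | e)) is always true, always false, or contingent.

contingent

e | ~~b & (b | ~((e & ~e | e) & ~b | e))
= e | b & (b | ~((e & ~e | e) & ~b | e))   (double negation)
= e | b & (b | ~(e & ~b | e))   (complement / identity)
= e | b & (b | ~e)   (absorption)
= e | b   (absorption)
This depends on b, e, so it is not a constant.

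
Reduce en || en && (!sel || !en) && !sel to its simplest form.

en || en && (!sel || !en) && !sel
= en || en && !sel   (absorption)
= en   (absorption)

en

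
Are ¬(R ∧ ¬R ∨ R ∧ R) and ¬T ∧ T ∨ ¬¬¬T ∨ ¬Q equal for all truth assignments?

E1: ¬(R ∧ ¬R ∨ R ∧ R)
    = ¬R   — distribution
E2: ¬T ∧ T ∨ ¬¬¬T ∨ ¬Q
    = ¬T ∧ T ∨ ¬T ∨ ¬Q   — double negation
    = ¬T ∨ ¬Q   — complement / identity
These differ: at Q=0, R=1, T=0, E1 = 0 but E2 = 1.

No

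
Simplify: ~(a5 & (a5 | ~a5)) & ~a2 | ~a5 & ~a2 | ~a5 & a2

~a5

~(a5 & (a5 | ~a5)) & ~a2 | ~a5 & ~a2 | ~a5 & a2
= ~a5 & ~a2 | ~a5 & ~a2 | ~a5 & a2
= ~a5 & ~a2 | ~a5
= ~a5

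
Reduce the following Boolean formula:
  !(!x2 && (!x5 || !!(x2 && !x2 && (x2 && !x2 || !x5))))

x2 || x5

!(!x2 && (!x5 || !!(x2 && !x2 && (x2 && !x2 || !x5))))
= !(!x2 && (!x5 || !!(x2 && !x2)))   [absorption]
= !(!x2 && (!x5 || x2 && !x2))   [double negation]
= !(!x2 && !x5)   [complement / identity]
= x2 || x5   [De Morgan]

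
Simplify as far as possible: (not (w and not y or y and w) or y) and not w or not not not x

(not (w and not y or y and w) or y) and not w or not not not x
= (not w or y) and not w or not not not x   (distribution)
= not w or not not not x   (absorption)
= not w or not x   (double negation)

not w or not x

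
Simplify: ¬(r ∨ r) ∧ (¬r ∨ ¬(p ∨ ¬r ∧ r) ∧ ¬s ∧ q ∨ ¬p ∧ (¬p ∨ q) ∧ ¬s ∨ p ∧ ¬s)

¬r

¬(r ∨ r) ∧ (¬r ∨ ¬(p ∨ ¬r ∧ r) ∧ ¬s ∧ q ∨ ¬p ∧ (¬p ∨ q) ∧ ¬s ∨ p ∧ ¬s)
= ¬(r ∨ r) ∧ (¬r ∨ ¬(p ∨ ¬r ∧ r) ∧ ¬s ∧ q ∨ ¬p ∧ ¬s ∨ p ∧ ¬s)   [absorption]
= ¬(r ∨ r) ∧ (¬r ∨ ¬p ∧ ¬s ∧ q ∨ ¬p ∧ ¬s ∨ p ∧ ¬s)   [complement / identity]
= ¬(r ∨ r) ∧ (¬r ∨ ¬p ∧ ¬s ∨ p ∧ ¬s)   [absorption]
= ¬r ∧ (¬r ∨ ¬p ∧ ¬s ∨ p ∧ ¬s)   [idempotence]
= ¬r ∧ (¬r ∨ ¬s)   [distribution]
= ¬r   [absorption]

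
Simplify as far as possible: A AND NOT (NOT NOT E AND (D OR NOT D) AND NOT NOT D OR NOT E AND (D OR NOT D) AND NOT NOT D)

A AND NOT D

A AND NOT (NOT NOT E AND (D OR NOT D) AND NOT NOT D OR NOT E AND (D OR NOT D) AND NOT NOT D)
= A AND NOT (E AND (D OR NOT D) AND NOT NOT D OR NOT E AND (D OR NOT D) AND NOT NOT D)   [double negation]
= A AND NOT ((D OR NOT D) AND NOT NOT D)   [distribution]
= A AND NOT NOT NOT D   [complement / identity]
= A AND NOT D   [double negation]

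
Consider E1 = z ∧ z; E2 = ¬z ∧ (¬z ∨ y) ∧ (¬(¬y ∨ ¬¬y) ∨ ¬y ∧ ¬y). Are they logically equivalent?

E1: z ∧ z
    = z   — idempotence
E2: ¬z ∧ (¬z ∨ y) ∧ (¬(¬y ∨ ¬¬y) ∨ ¬y ∧ ¬y)
    = ¬z ∧ (¬(¬y ∨ ¬¬y) ∨ ¬y ∧ ¬y)   — absorption
    = ¬z ∧ (y ∧ ¬y ∨ ¬y ∧ ¬y)   — De Morgan
    = ¬z ∧ ¬y   — distribution
These differ: at y=0, z=1, E1 = 1 but E2 = 0.

No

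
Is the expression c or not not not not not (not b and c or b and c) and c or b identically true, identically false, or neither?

neither

c or not not not not not (not b and c or b and c) and c or b
= c or not not not not not c and c or b   (distribution)
= c or not not not c and c or b   (double negation)
= c or not c and c or b   (double negation)
= c or b   (complement / identity)
This depends on b, c, so it is not a constant.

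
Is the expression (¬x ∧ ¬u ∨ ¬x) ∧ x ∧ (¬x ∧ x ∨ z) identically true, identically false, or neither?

(¬x ∧ ¬u ∨ ¬x) ∧ x ∧ (¬x ∧ x ∨ z)
= ¬x ∧ x ∧ (¬x ∧ x ∨ z)   — absorption
= ¬x ∧ x   — absorption
= False   — complement

identically false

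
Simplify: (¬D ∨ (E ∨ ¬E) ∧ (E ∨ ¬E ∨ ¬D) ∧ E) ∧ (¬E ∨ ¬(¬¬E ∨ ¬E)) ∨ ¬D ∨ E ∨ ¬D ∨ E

(¬D ∨ (E ∨ ¬E) ∧ (E ∨ ¬E ∨ ¬D) ∧ E) ∧ (¬E ∨ ¬(¬¬E ∨ ¬E)) ∨ ¬D ∨ E ∨ ¬D ∨ E
= (¬D ∨ (E ∨ ¬E) ∧ E) ∧ (¬E ∨ ¬(¬¬E ∨ ¬E)) ∨ ¬D ∨ E ∨ ¬D ∨ E   (absorption)
= (¬D ∨ (E ∨ ¬E) ∧ E) ∧ (¬E ∨ ¬E ∧ E) ∨ ¬D ∨ E ∨ ¬D ∨ E   (De Morgan)
= (¬D ∨ E) ∧ (¬E ∨ ¬E ∧ E) ∨ ¬D ∨ E ∨ ¬D ∨ E   (complement / identity)
= (¬D ∨ E) ∧ ¬E ∨ ¬D ∨ E ∨ ¬D ∨ E   (complement / identity)
= (¬D ∨ E) ∧ ¬E ∨ ¬D ∨ E   (idempotence)
= ¬D ∨ E   (absorption)

¬D ∨ E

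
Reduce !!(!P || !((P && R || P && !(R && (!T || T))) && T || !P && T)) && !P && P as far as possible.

false

!!(!P || !((P && R || P && !(R && (!T || T))) && T || !P && T)) && !P && P
= (!P || !((P && R || P && !(R && (!T || T))) && T || !P && T)) && !P && P   — double negation
= (!P || !((P && R || P && !R) && T || !P && T)) && !P && P   — complement / identity
= (!P || !(P && T || !P && T)) && !P && P   — distribution
= (!P || !T) && !P && P   — distribution
= !P && P   — absorption
= false   — complement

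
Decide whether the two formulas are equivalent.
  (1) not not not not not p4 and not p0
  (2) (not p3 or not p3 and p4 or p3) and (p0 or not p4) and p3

E1: not not not not not p4 and not p0
    = not not not p4 and not p0   — double negation
    = not p4 and not p0   — double negation
E2: (not p3 or not p3 and p4 or p3) and (p0 or not p4) and p3
    = (not p3 or p3) and (p0 or not p4) and p3   — absorption
    = (p0 or not p4) and p3   — complement / identity
These differ: at p0=0, p3=0, p4=0, E1 = 1 but E2 = 0.

No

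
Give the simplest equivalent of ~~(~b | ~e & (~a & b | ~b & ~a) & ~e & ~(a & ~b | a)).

~~(~b | ~e & (~a & b | ~b & ~a) & ~e & ~(a & ~b | a))
= ~~(~b | ~e & (~a & b | ~b & ~a) & ~e & ~a)   (absorption)
= ~~(~b | ~e & ~a & ~e & ~a)   (distribution)
= ~~(~b | ~e & ~a)   (idempotence)
= ~b | ~e & ~a   (double negation)

~b | ~e & ~a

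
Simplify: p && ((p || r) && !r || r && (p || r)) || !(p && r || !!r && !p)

p && ((p || r) && !r || r && (p || r)) || !(p && r || !!r && !p)
= p && (p || r) || !(p && r || !!r && !p)   (distribution)
= p && (p || r) || !(p && r || r && !p)   (double negation)
= p && (p || r) || !r   (distribution)
= p || !r   (absorption)

p || !r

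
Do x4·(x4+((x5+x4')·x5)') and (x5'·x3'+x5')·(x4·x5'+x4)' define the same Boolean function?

No

E1: x4·(x4+((x5+x4')·x5)')
    = x4·(x4+x5')   (absorption)
    = x4   (absorption)
E2: (x5'·x3'+x5')·(x4·x5'+x4)'
    = x5'·(x4·x5'+x4)'   (absorption)
    = x5'·x4'   (absorption)
These differ: at x3=1, x4=1, x5=0, E1 = 1 but E2 = 0.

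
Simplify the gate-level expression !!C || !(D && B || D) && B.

!!C || !(D && B || D) && B
= C || !(D && B || D) && B   — double negation
= C || !D && B   — absorption

C || !D && B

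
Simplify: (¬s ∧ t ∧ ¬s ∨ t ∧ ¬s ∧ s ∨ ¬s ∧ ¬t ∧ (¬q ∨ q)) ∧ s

(¬s ∧ t ∧ ¬s ∨ t ∧ ¬s ∧ s ∨ ¬s ∧ ¬t ∧ (¬q ∨ q)) ∧ s
= (t ∧ ¬s ∨ ¬s ∧ ¬t ∧ (¬q ∨ q)) ∧ s
= (t ∧ ¬s ∨ ¬s ∧ ¬t) ∧ s
= ¬s ∧ s
= False

False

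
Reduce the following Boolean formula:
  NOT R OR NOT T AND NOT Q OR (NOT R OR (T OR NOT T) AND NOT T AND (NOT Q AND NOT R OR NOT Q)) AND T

NOT R OR NOT T AND NOT Q OR (NOT R OR (T OR NOT T) AND NOT T AND (NOT Q AND NOT R OR NOT Q)) AND T
= NOT R OR NOT T AND NOT Q OR (NOT R OR (T OR NOT T) AND NOT T AND NOT Q) AND T
= NOT R OR NOT T AND NOT Q OR (NOT R OR NOT T AND NOT Q) AND T
= NOT R OR NOT T AND NOT Q

NOT R OR NOT T AND NOT Q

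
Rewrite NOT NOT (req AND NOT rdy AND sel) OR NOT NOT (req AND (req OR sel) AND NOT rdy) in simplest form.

req AND NOT rdy

NOT NOT (req AND NOT rdy AND sel) OR NOT NOT (req AND (req OR sel) AND NOT rdy)
= NOT NOT (req AND NOT rdy AND sel) OR NOT NOT (req AND NOT rdy)   [absorption]
= NOT NOT (req AND NOT rdy AND sel) OR req AND NOT rdy   [double negation]
= req AND NOT rdy AND sel OR req AND NOT rdy   [double negation]
= req AND NOT rdy   [absorption]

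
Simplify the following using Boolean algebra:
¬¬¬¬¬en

¬¬¬¬¬en
= ¬¬¬en   — double negation
= ¬en   — double negation

¬en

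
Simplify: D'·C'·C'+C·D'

D'

D'·C'·C'+C·D'
= D'·C'+C·D'   — idempotence
= D'·(C'+C)   — distribution
= D'   — complement / identity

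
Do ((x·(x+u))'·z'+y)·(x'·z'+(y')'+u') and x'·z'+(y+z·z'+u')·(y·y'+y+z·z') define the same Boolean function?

E1: ((x·(x+u))'·z'+y)·(x'·z'+(y')'+u')
    = (x'·z'+y)·(x'·z'+(y')'+u')   [absorption]
    = (x'·z'+y)·(x'·z'+y+u')   [double negation]
    = x'·z'+y   [absorption]
E2: x'·z'+(y+z·z'+u')·(y·y'+y+z·z')
    = x'·z'+(y+z·z'+u')·(y+z·z')   [complement / identity]
    = x'·z'+y+z·z'   [absorption]
    = x'·z'+y   [complement / identity]
Both reduce to x'·z'+y, so they are equivalent.

Yes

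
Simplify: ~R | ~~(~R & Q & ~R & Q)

~R

~R | ~~(~R & Q & ~R & Q)
= ~R | ~R & Q & ~R & Q   [double negation]
= ~R | ~R & Q   [idempotence]
= ~R   [absorption]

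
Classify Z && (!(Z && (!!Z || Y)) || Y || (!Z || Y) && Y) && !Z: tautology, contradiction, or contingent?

contradiction

Z && (!(Z && (!!Z || Y)) || Y || (!Z || Y) && Y) && !Z
= Z && (!(Z && (Z || Y)) || Y || (!Z || Y) && Y) && !Z   — double negation
= Z && (!Z || Y || (!Z || Y) && Y) && !Z   — absorption
= Z && (!Z || Y) && !Z   — absorption
= Z && !Z   — absorption
= false   — complement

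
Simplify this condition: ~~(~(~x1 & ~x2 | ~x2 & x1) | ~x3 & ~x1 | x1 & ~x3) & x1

~~(~(~x1 & ~x2 | ~x2 & x1) | ~x3 & ~x1 | x1 & ~x3) & x1
= ~~(~~x2 | ~x3 & ~x1 | x1 & ~x3) & x1   [distribution]
= ~~(~~x2 | ~x3) & x1   [distribution]
= (~~x2 | ~x3) & x1   [double negation]
= (x2 | ~x3) & x1   [double negation]

(x2 | ~x3) & x1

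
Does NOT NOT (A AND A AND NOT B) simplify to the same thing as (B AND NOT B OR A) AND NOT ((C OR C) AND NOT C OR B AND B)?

Yes

E1: NOT NOT (A AND A AND NOT B)
    = A AND A AND NOT B   [double negation]
    = A AND NOT B   [idempotence]
E2: (B AND NOT B OR A) AND NOT ((C OR C) AND NOT C OR B AND B)
    = A AND NOT ((C OR C) AND NOT C OR B AND B)   [complement / identity]
    = A AND NOT (C AND NOT C OR B AND B)   [idempotence]
    = A AND NOT (C AND NOT C OR B)   [idempotence]
    = A AND NOT B   [complement / identity]
Both reduce to A AND NOT B, so they are equivalent.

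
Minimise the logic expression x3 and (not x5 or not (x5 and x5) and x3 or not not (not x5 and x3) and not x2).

x3 and (not x5 or not (x5 and x5) and x3 or not not (not x5 and x3) and not x2)
= x3 and (not x5 or not x5 and x3 or not not (not x5 and x3) and not x2)   [idempotence]
= x3 and (not x5 or not x5 and x3 or not x5 and x3 and not x2)   [double negation]
= x3 and (not x5 or not x5 and x3)   [absorption]
= x3 and not x5   [absorption]

x3 and not x5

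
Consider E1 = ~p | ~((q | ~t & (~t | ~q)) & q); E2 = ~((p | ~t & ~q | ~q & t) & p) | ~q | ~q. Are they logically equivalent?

Yes

E1: ~p | ~((q | ~t & (~t | ~q)) & q)
    = ~p | ~((q | ~t) & q)
    = ~p | ~q
E2: ~((p | ~t & ~q | ~q & t) & p) | ~q | ~q
    = ~((p | ~q) & p) | ~q | ~q
    = ~((p | ~q) & p) | ~q
    = ~p | ~q
Both reduce to ~p | ~q, so they are equivalent.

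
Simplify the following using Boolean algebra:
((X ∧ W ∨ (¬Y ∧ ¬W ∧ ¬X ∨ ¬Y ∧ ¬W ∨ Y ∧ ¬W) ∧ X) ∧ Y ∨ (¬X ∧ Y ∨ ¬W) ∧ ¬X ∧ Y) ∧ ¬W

Y ∧ ¬W

((X ∧ W ∨ (¬Y ∧ ¬W ∧ ¬X ∨ ¬Y ∧ ¬W ∨ Y ∧ ¬W) ∧ X) ∧ Y ∨ (¬X ∧ Y ∨ ¬W) ∧ ¬X ∧ Y) ∧ ¬W
= ((X ∧ W ∨ (¬Y ∧ ¬W ∨ Y ∧ ¬W) ∧ X) ∧ Y ∨ (¬X ∧ Y ∨ ¬W) ∧ ¬X ∧ Y) ∧ ¬W   (absorption)
= ((X ∧ W ∨ (¬Y ∧ ¬W ∨ Y ∧ ¬W) ∧ X) ∧ Y ∨ ¬X ∧ Y) ∧ ¬W   (absorption)
= ((X ∧ W ∨ ¬W ∧ X) ∧ Y ∨ ¬X ∧ Y) ∧ ¬W   (distribution)
= (X ∧ Y ∨ ¬X ∧ Y) ∧ ¬W   (distribution)
= Y ∧ ¬W   (distribution)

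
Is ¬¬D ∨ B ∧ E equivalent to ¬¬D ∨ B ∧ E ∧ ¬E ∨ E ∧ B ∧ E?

Yes

E1: ¬¬D ∨ B ∧ E
    = D ∨ B ∧ E   — double negation
E2: ¬¬D ∨ B ∧ E ∧ ¬E ∨ E ∧ B ∧ E
    = D ∨ B ∧ E ∧ ¬E ∨ E ∧ B ∧ E   — double negation
    = D ∨ B ∧ E   — distribution
Both reduce to D ∨ B ∧ E, so they are equivalent.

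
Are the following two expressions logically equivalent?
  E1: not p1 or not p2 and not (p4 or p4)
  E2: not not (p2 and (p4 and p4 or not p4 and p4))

No

E1: not p1 or not p2 and not (p4 or p4)
    = not p1 or not p2 and not p4   [idempotence]
E2: not not (p2 and (p4 and p4 or not p4 and p4))
    = p2 and (p4 and p4 or not p4 and p4)   [double negation]
    = p2 and p4   [distribution]
These differ: at p1=0, p2=0, p4=0, E1 = 1 but E2 = 0.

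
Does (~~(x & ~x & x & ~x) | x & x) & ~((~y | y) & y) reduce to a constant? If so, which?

no

(~~(x & ~x & x & ~x) | x & x) & ~((~y | y) & y)
= (~~(x & ~x) | x & x) & ~((~y | y) & y)   — idempotence
= (x & ~x | x & x) & ~((~y | y) & y)   — double negation
= (x & ~x | x & x) & ~y   — complement / identity
= x & ~y   — distribution
This depends on x, y, so it is not a constant.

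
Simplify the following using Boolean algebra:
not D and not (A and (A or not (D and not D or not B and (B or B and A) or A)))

not D and not (A and (A or not (D and not D or not B and (B or B and A) or A)))
= not D and not (A and (A or not (not B and (B or B and A) or A)))
= not D and not (A and (A or not (not B and B or A)))
= not D and not (A and (A or not A))
= not D and not A

not D and not A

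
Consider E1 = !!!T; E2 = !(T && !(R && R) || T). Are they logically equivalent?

E1: !!!T
    = !T   — double negation
E2: !(T && !(R && R) || T)
    = !(T && !R || T)   — idempotence
    = !T   — absorption
Both reduce to !T, so they are equivalent.

Yes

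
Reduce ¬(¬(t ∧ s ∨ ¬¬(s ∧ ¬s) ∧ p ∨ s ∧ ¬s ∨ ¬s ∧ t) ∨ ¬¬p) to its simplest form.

t ∧ ¬p

¬(¬(t ∧ s ∨ ¬¬(s ∧ ¬s) ∧ p ∨ s ∧ ¬s ∨ ¬s ∧ t) ∨ ¬¬p)
= ¬(¬(t ∧ s ∨ s ∧ ¬s ∧ p ∨ s ∧ ¬s ∨ ¬s ∧ t) ∨ ¬¬p)   [double negation]
= ¬(¬(t ∧ s ∨ s ∧ ¬s ∨ ¬s ∧ t) ∨ ¬¬p)   [absorption]
= ¬(¬(t ∧ s ∨ ¬s ∧ t) ∨ ¬¬p)   [complement / identity]
= ¬(¬t ∨ ¬¬p)   [distribution]
= t ∧ ¬p   [De Morgan]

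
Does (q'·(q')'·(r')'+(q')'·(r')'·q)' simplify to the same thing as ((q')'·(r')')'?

Yes

E1: (q'·(q')'·(r')'+(q')'·(r')'·q)'
    = ((q')'·(r')')'   — distribution
    = q'+r'   — De Morgan
E2: ((q')'·(r')')'
    = q'+r'   — De Morgan
Both reduce to q'+r', so they are equivalent.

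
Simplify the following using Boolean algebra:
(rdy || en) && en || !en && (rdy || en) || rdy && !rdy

(rdy || en) && en || !en && (rdy || en) || rdy && !rdy
= rdy || en || rdy && !rdy   — distribution
= rdy || en   — complement / identity

rdy || en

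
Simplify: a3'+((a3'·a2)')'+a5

a3'+a5

a3'+((a3'·a2)')'+a5
= a3'+a3'·a2+a5   (double negation)
= a3'+a5   (absorption)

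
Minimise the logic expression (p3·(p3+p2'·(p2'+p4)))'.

(p3·(p3+p2'·(p2'+p4)))'
= (p3·(p3+p2'))'
= p3'

p3'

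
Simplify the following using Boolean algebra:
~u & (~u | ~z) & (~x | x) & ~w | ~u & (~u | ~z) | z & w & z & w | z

~u & (~u | ~z) & (~x | x) & ~w | ~u & (~u | ~z) | z & w & z & w | z
= ~u & (~u | ~z) & ~w | ~u & (~u | ~z) | z & w & z & w | z   — complement / identity
= ~u & (~u | ~z) | z & w & z & w | z   — absorption
= ~u & (~u | ~z) | z & w | z   — idempotence
= ~u | z & w | z   — absorption
= ~u | z   — absorption

~u | z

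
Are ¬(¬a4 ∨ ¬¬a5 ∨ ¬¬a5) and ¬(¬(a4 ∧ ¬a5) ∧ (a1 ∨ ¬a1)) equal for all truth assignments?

Yes

E1: ¬(¬a4 ∨ ¬¬a5 ∨ ¬¬a5)
    = ¬(¬a4 ∨ ¬¬a5)   (idempotence)
    = a4 ∧ ¬a5   (De Morgan)
E2: ¬(¬(a4 ∧ ¬a5) ∧ (a1 ∨ ¬a1))
    = ¬¬(a4 ∧ ¬a5)   (complement / identity)
    = a4 ∧ ¬a5   (double negation)
Both reduce to a4 ∧ ¬a5, so they are equivalent.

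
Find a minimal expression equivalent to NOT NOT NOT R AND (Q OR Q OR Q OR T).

NOT R AND (Q OR T)

NOT NOT NOT R AND (Q OR Q OR Q OR T)
= NOT R AND (Q OR Q OR Q OR T)   (double negation)
= NOT R AND (Q OR Q OR T)   (idempotence)
= NOT R AND (Q OR T)   (idempotence)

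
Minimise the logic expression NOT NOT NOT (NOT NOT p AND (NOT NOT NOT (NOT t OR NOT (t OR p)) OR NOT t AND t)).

NOT p OR NOT t

NOT NOT NOT (NOT NOT p AND (NOT NOT NOT (NOT t OR NOT (t OR p)) OR NOT t AND t))
= NOT NOT NOT (NOT NOT p AND NOT NOT NOT (NOT t OR NOT (t OR p)))   [complement / identity]
= NOT NOT NOT (NOT NOT p AND NOT NOT (t AND (t OR p)))   [De Morgan]
= NOT NOT (NOT p OR NOT (t AND (t OR p)))   [De Morgan]
= NOT p OR NOT (t AND (t OR p))   [double negation]
= NOT p OR NOT t   [absorption]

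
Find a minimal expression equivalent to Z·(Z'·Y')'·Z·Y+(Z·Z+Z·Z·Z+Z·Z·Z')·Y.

Z·Y

Z·(Z'·Y')'·Z·Y+(Z·Z+Z·Z·Z+Z·Z·Z')·Y
= Z·(Z'·Y')'·Z·Y+(Z·Z+Z·Z)·Y   — distribution
= Z·(Z+Y)·Z·Y+(Z·Z+Z·Z)·Y   — De Morgan
= Z·Z·Y+(Z·Z+Z·Z)·Y   — absorption
= Z·Z·Y+Z·Z·Y   — idempotence
= Z·Z·Y   — idempotence
= Z·Y   — idempotence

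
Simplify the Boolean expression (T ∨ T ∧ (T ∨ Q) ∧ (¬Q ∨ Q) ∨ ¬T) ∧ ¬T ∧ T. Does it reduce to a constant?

(T ∨ T ∧ (T ∨ Q) ∧ (¬Q ∨ Q) ∨ ¬T) ∧ ¬T ∧ T
= (T ∨ T ∧ (T ∨ Q) ∨ ¬T) ∧ ¬T ∧ T   [complement / identity]
= (T ∨ T ∨ ¬T) ∧ ¬T ∧ T   [absorption]
= (T ∨ ¬T) ∧ ¬T ∧ T   [idempotence]
= ¬T ∧ T   [complement / identity]
= False   [complement]

False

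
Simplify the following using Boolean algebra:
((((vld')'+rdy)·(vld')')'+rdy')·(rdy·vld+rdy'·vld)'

vld'

((((vld')'+rdy)·(vld')')'+rdy')·(rdy·vld+rdy'·vld)'
= (((vld')')'+rdy')·(rdy·vld+rdy'·vld)'   — absorption
= (vld'+rdy')·(rdy·vld+rdy'·vld)'   — double negation
= (vld'+rdy')·vld'   — distribution
= vld'   — absorption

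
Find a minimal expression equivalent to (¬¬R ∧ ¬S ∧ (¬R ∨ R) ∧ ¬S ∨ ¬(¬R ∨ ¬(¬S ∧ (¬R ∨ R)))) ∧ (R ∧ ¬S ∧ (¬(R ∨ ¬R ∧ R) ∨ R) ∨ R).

R ∧ ¬S

(¬¬R ∧ ¬S ∧ (¬R ∨ R) ∧ ¬S ∨ ¬(¬R ∨ ¬(¬S ∧ (¬R ∨ R)))) ∧ (R ∧ ¬S ∧ (¬(R ∨ ¬R ∧ R) ∨ R) ∨ R)
= (R ∧ ¬S ∧ (¬R ∨ R) ∧ ¬S ∨ ¬(¬R ∨ ¬(¬S ∧ (¬R ∨ R)))) ∧ (R ∧ ¬S ∧ (¬(R ∨ ¬R ∧ R) ∨ R) ∨ R)   (double negation)
= (R ∧ ¬S ∧ (¬R ∨ R) ∧ ¬S ∨ R ∧ ¬S ∧ (¬R ∨ R)) ∧ (R ∧ ¬S ∧ (¬(R ∨ ¬R ∧ R) ∨ R) ∨ R)   (De Morgan)
= R ∧ ¬S ∧ (¬R ∨ R) ∧ (R ∧ ¬S ∧ (¬(R ∨ ¬R ∧ R) ∨ R) ∨ R)   (absorption)
= R ∧ ¬S ∧ (¬R ∨ R) ∧ (R ∧ ¬S ∧ (¬R ∨ R) ∨ R)   (complement / identity)
= R ∧ ¬S ∧ (¬R ∨ R)   (absorption)
= R ∧ ¬S   (complement / identity)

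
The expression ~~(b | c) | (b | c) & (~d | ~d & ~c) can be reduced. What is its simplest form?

~~(b | c) | (b | c) & (~d | ~d & ~c)
= ~~(b | c) | (b | c) & ~d   — absorption
= b | c | (b | c) & ~d   — double negation
= b | c   — absorption

b | c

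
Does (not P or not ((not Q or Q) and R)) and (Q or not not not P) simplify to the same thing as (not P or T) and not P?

No

E1: (not P or not ((not Q or Q) and R)) and (Q or not not not P)
    = (not P or not R) and (Q or not not not P)
    = (not P or not R) and (Q or not P)
    = not P or not R and Q
E2: (not P or T) and not P
    = not P
These differ: at P=1, Q=1, R=0, T=0, E1 = 1 but E2 = 0.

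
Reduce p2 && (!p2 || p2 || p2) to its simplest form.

p2 && (!p2 || p2 || p2)
= p2 && (!p2 || p2)   [idempotence]
= p2   [complement / identity]

p2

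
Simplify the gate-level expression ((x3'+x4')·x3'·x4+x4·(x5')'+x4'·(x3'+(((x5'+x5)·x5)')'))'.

x3·x5'

((x3'+x4')·x3'·x4+x4·(x5')'+x4'·(x3'+(((x5'+x5)·x5)')'))'
= ((x3'+x4')·x3'·x4+x4·(x5')'+x4'·(x3'+(x5')'))'
= (((x3'+x4')·x3'+(x5')')·x4+x4'·(x3'+(x5')'))'
= ((x3'+(x5')')·x4+x4'·(x3'+(x5')'))'
= (x3'+(x5')')'
= x3·x5'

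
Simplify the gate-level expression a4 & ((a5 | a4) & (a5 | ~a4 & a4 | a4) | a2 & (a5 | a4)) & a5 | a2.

a4 & a5 | a2

a4 & ((a5 | a4) & (a5 | ~a4 & a4 | a4) | a2 & (a5 | a4)) & a5 | a2
= a4 & ((a5 | a4) & (a5 | a4) | a2 & (a5 | a4)) & a5 | a2   — complement / identity
= a4 & (a5 | a4) & (a5 | a4 | a2) & a5 | a2   — distribution
= a4 & (a5 | a4) & a5 | a2   — absorption
= a4 & a5 | a2   — absorption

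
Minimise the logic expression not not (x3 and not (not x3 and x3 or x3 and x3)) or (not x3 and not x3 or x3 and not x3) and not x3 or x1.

not not (x3 and not (not x3 and x3 or x3 and x3)) or (not x3 and not x3 or x3 and not x3) and not x3 or x1
= not not (x3 and not x3) or (not x3 and not x3 or x3 and not x3) and not x3 or x1
= not not (x3 and not x3) or not x3 and not x3 or x1
= x3 and not x3 or not x3 and not x3 or x1
= not x3 or x1

not x3 or x1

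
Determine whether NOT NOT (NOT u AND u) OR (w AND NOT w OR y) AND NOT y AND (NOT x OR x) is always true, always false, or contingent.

always false

NOT NOT (NOT u AND u) OR (w AND NOT w OR y) AND NOT y AND (NOT x OR x)
= NOT NOT (NOT u AND u) OR (w AND NOT w OR y) AND NOT y   — complement / identity
= NOT NOT (NOT u AND u) OR y AND NOT y   — complement / identity
= NOT u AND u OR y AND NOT y   — double negation
= y AND NOT y   — complement / identity
= FALSE   — complement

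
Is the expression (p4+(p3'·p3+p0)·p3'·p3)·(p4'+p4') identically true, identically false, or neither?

identically false

(p4+(p3'·p3+p0)·p3'·p3)·(p4'+p4')
= (p4+p3'·p3)·(p4'+p4')   [absorption]
= (p4+p3'·p3)·p4'   [idempotence]
= p4·p4'   [complement / identity]
= 0   [complement]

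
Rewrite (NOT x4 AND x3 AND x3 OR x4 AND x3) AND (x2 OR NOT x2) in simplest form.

x3

(NOT x4 AND x3 AND x3 OR x4 AND x3) AND (x2 OR NOT x2)
= NOT x4 AND x3 AND x3 OR x4 AND x3
= NOT x4 AND x3 OR x4 AND x3
= x3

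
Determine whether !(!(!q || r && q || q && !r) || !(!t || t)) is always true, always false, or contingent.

!(!(!q || r && q || q && !r) || !(!t || t))
= (!q || r && q || q && !r) && (!t || t)   (De Morgan)
= !q || r && q || q && !r   (complement / identity)
= !q || q   (distribution)
= true   (complement)

always true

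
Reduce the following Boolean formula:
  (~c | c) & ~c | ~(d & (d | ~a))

~c | ~d

(~c | c) & ~c | ~(d & (d | ~a))
= (~c | c) & ~c | ~d   [absorption]
= ~c | ~d   [complement / identity]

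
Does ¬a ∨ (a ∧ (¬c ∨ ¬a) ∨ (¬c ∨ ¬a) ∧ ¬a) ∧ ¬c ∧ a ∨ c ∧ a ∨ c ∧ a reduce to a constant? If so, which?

yes, True

¬a ∨ (a ∧ (¬c ∨ ¬a) ∨ (¬c ∨ ¬a) ∧ ¬a) ∧ ¬c ∧ a ∨ c ∧ a ∨ c ∧ a
= ¬a ∨ (¬c ∨ ¬a) ∧ ¬c ∧ a ∨ c ∧ a ∨ c ∧ a   — distribution
= ¬a ∨ (¬c ∨ ¬a) ∧ ¬c ∧ a ∨ c ∧ a   — idempotence
= ¬a ∨ ¬c ∧ a ∨ c ∧ a   — absorption
= ¬a ∨ a   — distribution
= True   — complement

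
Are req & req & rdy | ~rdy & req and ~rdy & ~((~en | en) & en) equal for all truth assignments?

E1: req & req & rdy | ~rdy & req
    = req & rdy | ~rdy & req   (idempotence)
    = req   (distribution)
E2: ~rdy & ~((~en | en) & en)
    = ~rdy & ~en   (complement / identity)
These differ: at en=0, rdy=1, req=1, E1 = 1 but E2 = 0.

No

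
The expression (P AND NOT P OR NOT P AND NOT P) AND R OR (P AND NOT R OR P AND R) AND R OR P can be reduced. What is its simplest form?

(P AND NOT P OR NOT P AND NOT P) AND R OR (P AND NOT R OR P AND R) AND R OR P
= NOT P AND R OR (P AND NOT R OR P AND R) AND R OR P
= NOT P AND R OR P AND R OR P
= R OR P

R OR P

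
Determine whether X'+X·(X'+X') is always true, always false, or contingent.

contingent

X'+X·(X'+X')
= X'+X·X'
= X'
This depends on X, so it is not a constant.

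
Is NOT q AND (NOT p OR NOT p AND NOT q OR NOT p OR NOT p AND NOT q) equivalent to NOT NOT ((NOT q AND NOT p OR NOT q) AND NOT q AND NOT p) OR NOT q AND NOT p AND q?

E1: NOT q AND (NOT p OR NOT p AND NOT q OR NOT p OR NOT p AND NOT q)
    = NOT q AND (NOT p OR NOT p AND NOT q)   [idempotence]
    = NOT q AND NOT p   [absorption]
E2: NOT NOT ((NOT q AND NOT p OR NOT q) AND NOT q AND NOT p) OR NOT q AND NOT p AND q
    = NOT NOT (NOT q AND NOT q AND NOT p) OR NOT q AND NOT p AND q   [absorption]
    = NOT q AND NOT q AND NOT p OR NOT q AND NOT p AND q   [double negation]
    = NOT q AND NOT p   [distribution]
Both reduce to NOT q AND NOT p, so they are equivalent.

Yes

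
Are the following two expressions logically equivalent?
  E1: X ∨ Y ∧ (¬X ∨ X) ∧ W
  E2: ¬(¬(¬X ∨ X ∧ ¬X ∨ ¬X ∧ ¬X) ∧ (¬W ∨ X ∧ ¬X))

E1: X ∨ Y ∧ (¬X ∨ X) ∧ W
    = X ∨ Y ∧ W   [complement / identity]
E2: ¬(¬(¬X ∨ X ∧ ¬X ∨ ¬X ∧ ¬X) ∧ (¬W ∨ X ∧ ¬X))
    = ¬(¬(¬X ∨ X ∧ ¬X ∨ ¬X ∧ ¬X) ∧ ¬W)   [complement / identity]
    = ¬(¬(¬X ∨ ¬X) ∧ ¬W)   [distribution]
    = ¬X ∨ ¬X ∨ W   [De Morgan]
    = ¬X ∨ W   [idempotence]
These differ: at W=0, X=0, Y=0, E1 = 0 but E2 = 1.

No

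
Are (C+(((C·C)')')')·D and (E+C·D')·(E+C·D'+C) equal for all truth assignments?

No

E1: (C+(((C·C)')')')·D
    = (C+((C')')')·D   (idempotence)
    = (C+C')·D   (double negation)
    = D   (complement / identity)
E2: (E+C·D')·(E+C·D'+C)
    = E+C·D'   (absorption)
These differ: at C=0, D=0, E=1, E1 = 0 but E2 = 1.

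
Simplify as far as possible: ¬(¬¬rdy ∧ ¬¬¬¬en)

¬rdy ∨ ¬en

¬(¬¬rdy ∧ ¬¬¬¬en)
= ¬rdy ∨ ¬¬¬en
= ¬rdy ∨ ¬en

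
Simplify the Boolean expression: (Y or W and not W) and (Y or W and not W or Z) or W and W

Y or W

(Y or W and not W) and (Y or W and not W or Z) or W and W
= (Y or W and not W) and (Y or W and not W or Z) or W   [idempotence]
= Y or W and not W or W   [absorption]
= Y or W   [complement / identity]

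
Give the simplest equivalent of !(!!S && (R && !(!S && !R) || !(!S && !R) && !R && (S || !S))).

!S

!(!!S && (R && !(!S && !R) || !(!S && !R) && !R && (S || !S)))
= !(!!S && (R && !(!S && !R) || !(!S && !R) && !R))   (complement / identity)
= !(!!S && !(!S && !R))   (distribution)
= !S || !S && !R   (De Morgan)
= !S   (absorption)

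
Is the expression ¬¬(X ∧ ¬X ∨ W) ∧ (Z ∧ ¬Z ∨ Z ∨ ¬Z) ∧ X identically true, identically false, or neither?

¬¬(X ∧ ¬X ∨ W) ∧ (Z ∧ ¬Z ∨ Z ∨ ¬Z) ∧ X
= ¬¬(X ∧ ¬X ∨ W) ∧ (Z ∨ ¬Z) ∧ X
= ¬¬(X ∧ ¬X ∨ W) ∧ X
= ¬¬W ∧ X
= W ∧ X
This depends on W, X, so it is not a constant.

neither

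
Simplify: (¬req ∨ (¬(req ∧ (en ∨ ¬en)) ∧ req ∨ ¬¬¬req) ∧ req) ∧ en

(¬req ∨ (¬(req ∧ (en ∨ ¬en)) ∧ req ∨ ¬¬¬req) ∧ req) ∧ en
= (¬req ∨ (¬(req ∧ (en ∨ ¬en)) ∧ req ∨ ¬req) ∧ req) ∧ en   (double negation)
= (¬req ∨ (¬req ∧ req ∨ ¬req) ∧ req) ∧ en   (complement / identity)
= (¬req ∨ ¬req ∧ req) ∧ en   (complement / identity)
= ¬req ∧ en   (complement / identity)

¬req ∧ en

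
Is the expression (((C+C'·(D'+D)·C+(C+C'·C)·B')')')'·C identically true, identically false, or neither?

(((C+C'·(D'+D)·C+(C+C'·C)·B')')')'·C
= (((C+C'·C+(C+C'·C)·B')')')'·C   (complement / identity)
= (((C+C'·C)')')'·C   (absorption)
= (C+C'·C)'·C   (double negation)
= C'·C   (complement / identity)
= 0   (complement)

identically false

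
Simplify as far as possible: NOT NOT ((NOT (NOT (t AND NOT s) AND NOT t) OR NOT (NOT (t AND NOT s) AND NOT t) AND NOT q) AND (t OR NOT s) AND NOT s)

t AND NOT s

NOT NOT ((NOT (NOT (t AND NOT s) AND NOT t) OR NOT (NOT (t AND NOT s) AND NOT t) AND NOT q) AND (t OR NOT s) AND NOT s)
= NOT NOT (NOT (NOT (t AND NOT s) AND NOT t) AND (t OR NOT s) AND NOT s)   (absorption)
= NOT NOT ((t AND NOT s OR t) AND (t OR NOT s) AND NOT s)   (De Morgan)
= NOT NOT (t AND (t OR NOT s) AND NOT s)   (absorption)
= NOT NOT (t AND NOT s)   (absorption)
= t AND NOT s   (double negation)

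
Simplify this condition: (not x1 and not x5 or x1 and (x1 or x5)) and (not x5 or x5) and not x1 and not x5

(not x1 and not x5 or x1 and (x1 or x5)) and (not x5 or x5) and not x1 and not x5
= (not x1 and not x5 or x1 and (x1 or x5)) and not x1 and not x5   [complement / identity]
= (not x1 and not x5 or x1) and not x1 and not x5   [absorption]
= not x1 and not x5   [absorption]

not x1 and not x5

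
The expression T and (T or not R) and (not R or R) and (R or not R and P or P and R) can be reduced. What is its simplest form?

T and (T or not R) and (not R or R) and (R or not R and P or P and R)
= T and (T or not R) and (R or not R and P or P and R)
= T and (T or not R) and (R or P)
= T and (R or P)

T and (R or P)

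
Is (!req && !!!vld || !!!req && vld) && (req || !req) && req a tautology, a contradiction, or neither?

(!req && !!!vld || !!!req && vld) && (req || !req) && req
= (!req && !vld || !!!req && vld) && (req || !req) && req   [double negation]
= (!req && !vld || !req && vld) && (req || !req) && req   [double negation]
= (!req && !vld || !req && vld) && req   [complement / identity]
= !req && req   [distribution]
= false   [complement]

contradiction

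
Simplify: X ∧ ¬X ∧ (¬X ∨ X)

X ∧ ¬X ∧ (¬X ∨ X)
= X ∧ ¬X   (complement / identity)
= False   (complement)

False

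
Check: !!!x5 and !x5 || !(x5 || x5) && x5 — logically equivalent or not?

Yes

E1: !!!x5
    = !x5
E2: !x5 || !(x5 || x5) && x5
    = !x5 || !x5 && x5
    = !x5
Both reduce to !x5, so they are equivalent.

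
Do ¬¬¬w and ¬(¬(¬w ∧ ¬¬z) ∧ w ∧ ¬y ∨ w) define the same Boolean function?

E1: ¬¬¬w
    = ¬w   (double negation)
E2: ¬(¬(¬w ∧ ¬¬z) ∧ w ∧ ¬y ∨ w)
    = ¬((w ∨ ¬z) ∧ w ∧ ¬y ∨ w)   (De Morgan)
    = ¬(w ∧ ¬y ∨ w)   (absorption)
    = ¬w   (absorption)
Both reduce to ¬w, so they are equivalent.

Yes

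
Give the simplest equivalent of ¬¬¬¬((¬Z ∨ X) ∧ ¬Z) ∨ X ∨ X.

¬Z ∨ X

¬¬¬¬((¬Z ∨ X) ∧ ¬Z) ∨ X ∨ X
= ¬¬¬¬¬Z ∨ X ∨ X   (absorption)
= ¬¬¬Z ∨ X ∨ X   (double negation)
= ¬¬¬Z ∨ X   (idempotence)
= ¬Z ∨ X   (double negation)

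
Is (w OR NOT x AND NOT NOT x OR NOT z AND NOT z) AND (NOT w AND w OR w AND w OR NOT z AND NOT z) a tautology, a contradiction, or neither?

(w OR NOT x AND NOT NOT x OR NOT z AND NOT z) AND (NOT w AND w OR w AND w OR NOT z AND NOT z)
= (w OR NOT x AND x OR NOT z AND NOT z) AND (NOT w AND w OR w AND w OR NOT z AND NOT z)
= (w OR NOT z AND NOT z) AND (NOT w AND w OR w AND w OR NOT z AND NOT z)
= (w OR NOT z AND NOT z) AND (w OR NOT z AND NOT z)
= w OR NOT z AND NOT z
= w OR NOT z
This depends on w, z, so it is not a constant.

neither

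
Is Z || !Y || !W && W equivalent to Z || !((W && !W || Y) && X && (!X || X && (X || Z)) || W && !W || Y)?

Yes

E1: Z || !Y || !W && W
    = Z || !Y   [complement / identity]
E2: Z || !((W && !W || Y) && X && (!X || X && (X || Z)) || W && !W || Y)
    = Z || !((W && !W || Y) && X && (!X || X) || W && !W || Y)   [absorption]
    = Z || !((W && !W || Y) && X || W && !W || Y)   [complement / identity]
    = Z || !(W && !W || Y)   [absorption]
    = Z || !Y   [complement / identity]
Both reduce to Z || !Y, so they are equivalent.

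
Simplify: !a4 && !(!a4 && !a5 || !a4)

false

!a4 && !(!a4 && !a5 || !a4)
= !a4 && !!a4   — absorption
= !a4 && a4   — double negation
= false   — complement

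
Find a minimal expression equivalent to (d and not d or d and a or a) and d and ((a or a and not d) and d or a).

d and a

(d and not d or d and a or a) and d and ((a or a and not d) and d or a)
= (d and not d or d and a or a) and d and (a and d or a)   [absorption]
= (d and not d or d and a or a) and d and a   [absorption]
= (d and a or a) and d and a   [complement / identity]
= d and a   [absorption]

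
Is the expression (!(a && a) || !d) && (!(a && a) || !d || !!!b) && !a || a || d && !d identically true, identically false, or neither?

identically true

(!(a && a) || !d) && (!(a && a) || !d || !!!b) && !a || a || d && !d
= (!(a && a) || !d) && (!(a && a) || !d || !b) && !a || a || d && !d   (double negation)
= (!(a && a) || !d) && !a || a || d && !d   (absorption)
= (!(a && a) || !d) && !a || a   (complement / identity)
= (!a || !d) && !a || a   (idempotence)
= !a || a   (absorption)
= true   (complement)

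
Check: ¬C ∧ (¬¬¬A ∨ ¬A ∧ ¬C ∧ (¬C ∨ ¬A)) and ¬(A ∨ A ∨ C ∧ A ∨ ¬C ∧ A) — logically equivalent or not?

E1: ¬C ∧ (¬¬¬A ∨ ¬A ∧ ¬C ∧ (¬C ∨ ¬A))
    = ¬C ∧ (¬¬¬A ∨ ¬A ∧ ¬C)   [absorption]
    = ¬C ∧ (¬A ∨ ¬A ∧ ¬C)   [double negation]
    = ¬C ∧ ¬A   [absorption]
E2: ¬(A ∨ A ∨ C ∧ A ∨ ¬C ∧ A)
    = ¬(A ∨ C ∧ A ∨ ¬C ∧ A)   [idempotence]
    = ¬(A ∨ A)   [distribution]
    = ¬A   [idempotence]
These differ: at A=0, C=1, E1 = 0 but E2 = 1.

No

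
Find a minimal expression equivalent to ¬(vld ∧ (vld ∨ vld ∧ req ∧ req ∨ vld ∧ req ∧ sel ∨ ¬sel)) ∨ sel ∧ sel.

¬vld ∨ sel

¬(vld ∧ (vld ∨ vld ∧ req ∧ req ∨ vld ∧ req ∧ sel ∨ ¬sel)) ∨ sel ∧ sel
= ¬(vld ∧ (vld ∨ vld ∧ req ∨ vld ∧ req ∧ sel ∨ ¬sel)) ∨ sel ∧ sel   — idempotence
= ¬(vld ∧ (vld ∨ vld ∧ req ∨ ¬sel)) ∨ sel ∧ sel   — absorption
= ¬(vld ∧ (vld ∨ ¬sel)) ∨ sel ∧ sel   — absorption
= ¬(vld ∧ (vld ∨ ¬sel)) ∨ sel   — idempotence
= ¬vld ∨ sel   — absorption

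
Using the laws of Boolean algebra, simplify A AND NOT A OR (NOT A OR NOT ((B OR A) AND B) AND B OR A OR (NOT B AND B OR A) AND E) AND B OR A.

A AND NOT A OR (NOT A OR NOT ((B OR A) AND B) AND B OR A OR (NOT B AND B OR A) AND E) AND B OR A
= A AND NOT A OR (NOT A OR NOT B AND B OR A OR (NOT B AND B OR A) AND E) AND B OR A   [absorption]
= A AND NOT A OR (NOT A OR NOT B AND B OR A) AND B OR A   [absorption]
= A AND NOT A OR (NOT A OR A) AND B OR A   [complement / identity]
= (NOT A OR A) AND B OR A   [complement / identity]
= B OR A   [complement / identity]

B OR A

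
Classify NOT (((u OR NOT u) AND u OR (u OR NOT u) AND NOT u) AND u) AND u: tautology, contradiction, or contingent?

contradiction

NOT (((u OR NOT u) AND u OR (u OR NOT u) AND NOT u) AND u) AND u
= NOT ((u OR NOT u) AND u) AND u   (distribution)
= NOT u AND u   (complement / identity)
= FALSE   (complement)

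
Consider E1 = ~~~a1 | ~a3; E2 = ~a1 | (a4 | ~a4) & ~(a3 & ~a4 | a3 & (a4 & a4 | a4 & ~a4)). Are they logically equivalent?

E1: ~~~a1 | ~a3
    = ~a1 | ~a3
E2: ~a1 | (a4 | ~a4) & ~(a3 & ~a4 | a3 & (a4 & a4 | a4 & ~a4))
    = ~a1 | (a4 | ~a4) & ~(a3 & ~a4 | a3 & a4)
    = ~a1 | (a4 | ~a4) & ~a3
    = ~a1 | ~a3
Both reduce to ~a1 | ~a3, so they are equivalent.

Yes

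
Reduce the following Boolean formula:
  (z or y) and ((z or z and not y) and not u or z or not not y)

z or y

(z or y) and ((z or z and not y) and not u or z or not not y)
= (z or y) and ((z or z and not y) and not u or z or y)   [double negation]
= (z or y) and (z and not u or z or y)   [absorption]
= (z or y) and (z or y)   [absorption]
= z or y   [idempotence]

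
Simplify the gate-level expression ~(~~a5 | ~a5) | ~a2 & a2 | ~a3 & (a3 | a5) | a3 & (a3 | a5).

a3 | a5

~(~~a5 | ~a5) | ~a2 & a2 | ~a3 & (a3 | a5) | a3 & (a3 | a5)
= ~(~~a5 | ~a5) | ~a2 & a2 | a3 | a5   [distribution]
= ~a5 & a5 | ~a2 & a2 | a3 | a5   [De Morgan]
= ~a5 & a5 | a3 | a5   [complement / identity]
= a3 | a5   [complement / identity]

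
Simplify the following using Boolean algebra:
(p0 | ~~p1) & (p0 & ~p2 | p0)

p0

(p0 | ~~p1) & (p0 & ~p2 | p0)
= (p0 | ~~p1) & p0
= (p0 | p1) & p0
= p0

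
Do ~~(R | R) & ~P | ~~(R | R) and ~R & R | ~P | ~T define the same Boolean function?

No

E1: ~~(R | R) & ~P | ~~(R | R)
    = ~~(R | R)
    = R | R
    = R
E2: ~R & R | ~P | ~T
    = ~P | ~T
These differ: at P=1, R=0, T=0, E1 = 0 but E2 = 1.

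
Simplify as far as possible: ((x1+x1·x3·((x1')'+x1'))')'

x1

((x1+x1·x3·((x1')'+x1'))')'
= ((x1+x1·x3·(x1+x1'))')'
= ((x1+x1·x3)')'
= (x1')'
= x1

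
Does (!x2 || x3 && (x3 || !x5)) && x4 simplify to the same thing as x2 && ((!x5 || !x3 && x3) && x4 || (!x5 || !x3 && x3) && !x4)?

E1: (!x2 || x3 && (x3 || !x5)) && x4
    = (!x2 || x3) && x4
E2: x2 && ((!x5 || !x3 && x3) && x4 || (!x5 || !x3 && x3) && !x4)
    = x2 && ((!x5 || !x3 && x3) && x4 || !x5 && !x4)
    = x2 && (!x5 && x4 || !x5 && !x4)
    = x2 && !x5
These differ: at x2=0, x3=1, x4=1, x5=0, E1 = 1 but E2 = 0.

No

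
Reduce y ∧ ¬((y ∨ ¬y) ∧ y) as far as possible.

False

y ∧ ¬((y ∨ ¬y) ∧ y)
= y ∧ ¬y
= False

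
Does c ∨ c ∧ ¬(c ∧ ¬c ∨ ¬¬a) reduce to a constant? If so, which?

c ∨ c ∧ ¬(c ∧ ¬c ∨ ¬¬a)
= c ∨ c ∧ ¬¬¬a   (complement / identity)
= c ∨ c ∧ ¬a   (double negation)
= c   (absorption)
This depends on c, so it is not a constant.

no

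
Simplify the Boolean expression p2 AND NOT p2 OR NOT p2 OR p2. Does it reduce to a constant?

TRUE

p2 AND NOT p2 OR NOT p2 OR p2
= NOT p2 OR p2   (complement / identity)
= TRUE   (complement)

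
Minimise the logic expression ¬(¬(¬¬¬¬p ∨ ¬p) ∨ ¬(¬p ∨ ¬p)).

¬p

¬(¬(¬¬¬¬p ∨ ¬p) ∨ ¬(¬p ∨ ¬p))
= ¬(¬(¬¬p ∨ ¬p) ∨ ¬(¬p ∨ ¬p))   [double negation]
= ¬(¬(¬¬p ∨ ¬p) ∨ p ∧ p)   [De Morgan]
= ¬(¬p ∧ p ∨ p ∧ p)   [De Morgan]
= ¬p   [distribution]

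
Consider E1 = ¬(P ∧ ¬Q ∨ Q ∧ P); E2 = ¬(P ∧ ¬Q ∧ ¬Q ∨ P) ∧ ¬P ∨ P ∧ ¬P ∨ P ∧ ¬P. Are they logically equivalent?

Yes

E1: ¬(P ∧ ¬Q ∨ Q ∧ P)
    = ¬P   (distribution)
E2: ¬(P ∧ ¬Q ∧ ¬Q ∨ P) ∧ ¬P ∨ P ∧ ¬P ∨ P ∧ ¬P
    = ¬(P ∧ ¬Q ∧ ¬Q ∨ P) ∧ ¬P ∨ P ∧ ¬P   (idempotence)
    = ¬(P ∧ ¬Q ∨ P) ∧ ¬P ∨ P ∧ ¬P   (idempotence)
    = ¬P ∧ ¬P ∨ P ∧ ¬P   (absorption)
    = ¬P   (distribution)
Both reduce to ¬P, so they are equivalent.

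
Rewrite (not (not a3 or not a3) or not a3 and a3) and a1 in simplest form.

a3 and a1

(not (not a3 or not a3) or not a3 and a3) and a1
= (a3 and a3 or not a3 and a3) and a1   [De Morgan]
= a3 and a1   [distribution]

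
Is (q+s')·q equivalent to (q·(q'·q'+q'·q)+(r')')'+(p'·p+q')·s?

E1: (q+s')·q
    = q   [absorption]
E2: (q·(q'·q'+q'·q)+(r')')'+(p'·p+q')·s
    = (q·q'+(r')')'+(p'·p+q')·s   [distribution]
    = ((r')')'+(p'·p+q')·s   [complement / identity]
    = ((r')')'+q'·s   [complement / identity]
    = r'+q'·s   [double negation]
These differ: at p=0, q=0, r=0, s=0, E1 = 0 but E2 = 1.

No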